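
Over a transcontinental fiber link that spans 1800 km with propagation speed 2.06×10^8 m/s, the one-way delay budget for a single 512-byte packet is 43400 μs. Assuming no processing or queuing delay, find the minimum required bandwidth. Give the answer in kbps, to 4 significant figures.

118.2 kbps

L = 4096 bits.
Propagation delay = 1800000 / 206000000 = 8737.86 μs.
Transmission budget = 43400 − 8737.86 = 34662.1 μs.
R ≥ L / t_tx = 4096 bits / 0.0346621 s = 118.2 kbps.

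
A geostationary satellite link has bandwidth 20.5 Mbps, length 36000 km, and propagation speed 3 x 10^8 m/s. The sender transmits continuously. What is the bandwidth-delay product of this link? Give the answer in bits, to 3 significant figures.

2460000 bits

Propagation delay = 36000000 / 300000000 = 0.12 s.
BDP = R × t_prop = 20500000 × 0.12 = 2460000 bits.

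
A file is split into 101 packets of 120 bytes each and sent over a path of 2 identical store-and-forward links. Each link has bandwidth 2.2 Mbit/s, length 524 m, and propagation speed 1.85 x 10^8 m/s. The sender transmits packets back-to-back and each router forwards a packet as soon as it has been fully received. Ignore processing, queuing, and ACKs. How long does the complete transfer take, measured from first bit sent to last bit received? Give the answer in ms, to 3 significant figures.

44.5 ms

Per-hop transmission t_tx = L/R = 960/2200000 = 0.436364 ms.
Per-hop propagation t_prop = 524/185000000 = 0.00283243 ms.
Pipeline fill: first packet needs 2·t_tx to clear all hops; remaining 100 packets each add one t_tx.
Total = (2+101-1)·t_tx + 2·t_prop = 102·0.436364 + 2·0.00283243 = 44.5 ms.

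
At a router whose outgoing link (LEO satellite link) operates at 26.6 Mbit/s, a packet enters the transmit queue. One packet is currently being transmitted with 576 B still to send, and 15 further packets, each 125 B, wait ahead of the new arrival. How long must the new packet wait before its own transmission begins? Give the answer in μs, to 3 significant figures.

Each queued packet: L/R = 1000/26600000 = 37.594 μs.
15 queued → 563.91 μs.
Plus remaining 4608 bits of current packet: 173.233 μs.
Queuing delay = 737 μs.

737 μs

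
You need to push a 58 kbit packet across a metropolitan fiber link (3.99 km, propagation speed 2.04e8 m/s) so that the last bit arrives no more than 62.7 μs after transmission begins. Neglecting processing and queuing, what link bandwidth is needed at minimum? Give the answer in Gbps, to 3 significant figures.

1.34 Gbps

Propagation delay = 3990 / 204000000 = 19.5588 μs.
Transmission budget = 62.7 − 19.5588 = 43.1412 μs.
R ≥ L / t_tx = 58000 bits / 4.31412e-05 s = 1.34 Gbps.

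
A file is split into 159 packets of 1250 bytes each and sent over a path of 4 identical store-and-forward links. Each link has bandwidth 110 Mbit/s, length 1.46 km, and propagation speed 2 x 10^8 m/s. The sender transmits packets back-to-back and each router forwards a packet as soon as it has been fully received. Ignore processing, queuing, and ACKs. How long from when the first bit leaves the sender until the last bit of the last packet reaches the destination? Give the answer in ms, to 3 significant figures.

14.8 ms

Per-hop transmission t_tx = L/R = 10000/110000000 = 0.0909091 ms.
Per-hop propagation t_prop = 1460/200000000 = 0.0073 ms.
Pipeline fill: first packet needs 4·t_tx to clear all hops; remaining 158 packets each add one t_tx.
Total = (4+159-1)·t_tx + 4·t_prop = 162·0.0909091 + 4·0.0073 = 14.8 ms.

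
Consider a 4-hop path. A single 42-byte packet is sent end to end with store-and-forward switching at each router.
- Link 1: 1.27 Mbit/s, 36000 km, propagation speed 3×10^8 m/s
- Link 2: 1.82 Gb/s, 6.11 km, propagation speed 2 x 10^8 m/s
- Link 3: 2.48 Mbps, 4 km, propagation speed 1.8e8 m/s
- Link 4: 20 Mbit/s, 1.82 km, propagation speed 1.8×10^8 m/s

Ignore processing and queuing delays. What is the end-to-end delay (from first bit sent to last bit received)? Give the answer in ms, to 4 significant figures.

L = 42 × 8 = 336 bits.
Transmission delays (L/R per hop): 0.264567, 0.000184615, 0.135484, 0.0168 ms; sum = 0.417035 ms.
Propagation delays (d/s per hop): 120, 0.03055, 0.0222222, 0.0101111 ms; sum = 120.063 ms.
End-to-end = 120.5 ms.

120.5 ms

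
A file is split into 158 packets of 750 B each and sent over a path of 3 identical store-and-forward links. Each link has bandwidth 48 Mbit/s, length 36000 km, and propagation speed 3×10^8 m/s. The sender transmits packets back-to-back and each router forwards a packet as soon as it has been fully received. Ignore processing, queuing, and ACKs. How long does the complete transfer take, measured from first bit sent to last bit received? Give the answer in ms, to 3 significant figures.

380 ms

Per-hop transmission t_tx = L/R = 6000/48000000 = 0.125 ms.
Per-hop propagation t_prop = 36000000/300000000 = 120 ms.
Pipeline fill: first packet needs 3·t_tx to clear all hops; remaining 157 packets each add one t_tx.
Total = (3+158-1)·t_tx + 3·t_prop = 160·0.125 + 3·120 = 380 ms.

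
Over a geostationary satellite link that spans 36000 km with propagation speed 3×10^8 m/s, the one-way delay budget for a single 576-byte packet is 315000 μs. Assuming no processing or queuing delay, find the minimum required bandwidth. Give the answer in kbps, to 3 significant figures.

23.6 kbps

L = 4608 bits.
Propagation delay = 36000000 / 300000000 = 120000 μs.
Transmission budget = 315000 − 120000 = 195000 μs.
R ≥ L / t_tx = 4608 bits / 0.195 s = 23.6 kbps.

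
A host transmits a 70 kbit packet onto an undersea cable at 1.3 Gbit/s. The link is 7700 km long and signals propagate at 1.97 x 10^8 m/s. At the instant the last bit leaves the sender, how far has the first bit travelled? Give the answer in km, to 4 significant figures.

10.61 km

t_tx = L/R = 70000/1300000000 = 5.38462e-05 s.
Distance = s × t_tx = 197000000 × 5.38462e-05 = 10.61 km.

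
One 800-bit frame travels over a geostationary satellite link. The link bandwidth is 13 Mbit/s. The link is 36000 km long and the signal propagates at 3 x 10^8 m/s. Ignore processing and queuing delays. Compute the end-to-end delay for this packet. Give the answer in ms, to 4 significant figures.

Transmission delay = L/R = 800 / 13000000 = 0.0615385 ms.
Propagation delay = d/s = 36000000 m / 300000000 m/s = 120 ms.
Total = 120.1 ms.

120.1 ms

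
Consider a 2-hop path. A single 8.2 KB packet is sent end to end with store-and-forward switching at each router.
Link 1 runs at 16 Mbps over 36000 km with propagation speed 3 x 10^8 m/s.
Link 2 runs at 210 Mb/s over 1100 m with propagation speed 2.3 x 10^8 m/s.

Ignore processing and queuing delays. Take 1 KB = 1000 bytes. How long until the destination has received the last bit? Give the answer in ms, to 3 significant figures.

L = 65600 bits.
Transmission delays (L/R per hop): 4.1, 0.312381 ms; sum = 4.41238 ms.
Propagation delays (d/s per hop): 120, 0.00478261 ms; sum = 120.005 ms.
End-to-end = 124 ms.

124 ms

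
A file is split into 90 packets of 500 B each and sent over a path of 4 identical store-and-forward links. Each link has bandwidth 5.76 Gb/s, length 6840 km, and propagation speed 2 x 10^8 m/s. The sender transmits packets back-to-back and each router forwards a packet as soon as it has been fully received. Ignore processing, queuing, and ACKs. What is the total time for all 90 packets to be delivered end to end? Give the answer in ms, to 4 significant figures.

Per-hop transmission t_tx = L/R = 4000/5760000000 = 0.000694444 ms.
Per-hop propagation t_prop = 6840000/200000000 = 34.2 ms.
Pipeline fill: first packet needs 4·t_tx to clear all hops; remaining 89 packets each add one t_tx.
Total = (4+90-1)·t_tx + 4·t_prop = 93·0.000694444 + 4·34.2 = 136.9 ms.

136.9 ms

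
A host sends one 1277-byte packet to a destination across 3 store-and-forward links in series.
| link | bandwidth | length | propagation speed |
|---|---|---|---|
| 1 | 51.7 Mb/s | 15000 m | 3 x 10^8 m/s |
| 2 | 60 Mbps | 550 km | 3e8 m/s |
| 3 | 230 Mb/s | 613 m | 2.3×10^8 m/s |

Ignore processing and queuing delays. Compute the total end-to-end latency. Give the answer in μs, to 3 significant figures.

L = 1277 × 8 = 10216 bits.
Transmission delays (L/R per hop): 197.602, 170.267, 44.4174 μs; sum = 412.286 μs.
Propagation delays (d/s per hop): 50, 1833.33, 2.66522 μs; sum = 1886 μs.
End-to-end = 2300 μs.

2300 μs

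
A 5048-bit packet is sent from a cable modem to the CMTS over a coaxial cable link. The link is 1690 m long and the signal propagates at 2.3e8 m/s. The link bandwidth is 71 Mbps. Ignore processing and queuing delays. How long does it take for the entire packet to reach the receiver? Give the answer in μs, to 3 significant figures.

78.4 μs

Transmission delay = L/R = 5048 / 71000000 = 71.0986 μs.
Propagation delay = d/s = 1690 m / 2.3e+08 m/s = 7.34783 μs.
Total = 78.4 μs.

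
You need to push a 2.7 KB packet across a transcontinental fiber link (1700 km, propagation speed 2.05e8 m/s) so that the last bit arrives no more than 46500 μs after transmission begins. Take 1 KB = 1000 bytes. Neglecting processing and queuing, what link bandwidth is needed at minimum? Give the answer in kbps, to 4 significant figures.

L = 21600 bits.
Propagation delay = 1700000 / 2.05e+08 = 8292.68 μs.
Transmission budget = 46500 − 8292.68 = 38207.3 μs.
R ≥ L / t_tx = 21600 bits / 0.0382073 s = 565.3 kbps.

565.3 kbps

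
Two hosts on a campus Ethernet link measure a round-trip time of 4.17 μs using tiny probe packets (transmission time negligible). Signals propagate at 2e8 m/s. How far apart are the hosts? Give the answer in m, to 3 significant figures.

417 m

One-way propagation = RTT/2 = 2.085 μs.
d = s × t = 200000000 × 2.085e-06 = 417 m.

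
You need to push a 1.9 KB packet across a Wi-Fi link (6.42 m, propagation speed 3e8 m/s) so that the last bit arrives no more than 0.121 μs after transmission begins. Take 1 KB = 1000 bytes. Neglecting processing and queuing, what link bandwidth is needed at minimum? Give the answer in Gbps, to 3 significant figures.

153 Gbps

L = 15200 bits.
Propagation delay = 6.42 / 300000000 = 0.0214 μs.
Transmission budget = 0.121 − 0.0214 = 0.0996 μs.
R ≥ L / t_tx = 15200 bits / 9.96e-08 s = 153 Gbps.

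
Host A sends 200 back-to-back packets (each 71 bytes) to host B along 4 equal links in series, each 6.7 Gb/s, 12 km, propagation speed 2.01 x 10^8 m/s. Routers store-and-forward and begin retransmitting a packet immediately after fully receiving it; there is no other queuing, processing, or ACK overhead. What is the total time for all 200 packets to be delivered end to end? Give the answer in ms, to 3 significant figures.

Per-hop transmission t_tx = L/R = 568/6700000000 = 8.47761e-05 ms.
Per-hop propagation t_prop = 12000/2.01e+08 = 0.0597015 ms.
Pipeline fill: first packet needs 4·t_tx to clear all hops; remaining 199 packets each add one t_tx.
Total = (4+200-1)·t_tx + 4·t_prop = 203·8.47761e-05 + 4·0.0597015 = 0.256 ms.

0.256 ms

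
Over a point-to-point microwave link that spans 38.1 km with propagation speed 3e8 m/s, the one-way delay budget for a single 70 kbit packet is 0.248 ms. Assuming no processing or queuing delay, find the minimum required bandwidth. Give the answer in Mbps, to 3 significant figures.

579 Mbps

Propagation delay = 38100 / 300000000 = 0.127 ms.
Transmission budget = 0.248 − 0.127 = 0.121 ms.
R ≥ L / t_tx = 70000 bits / 0.000121 s = 579 Mbps.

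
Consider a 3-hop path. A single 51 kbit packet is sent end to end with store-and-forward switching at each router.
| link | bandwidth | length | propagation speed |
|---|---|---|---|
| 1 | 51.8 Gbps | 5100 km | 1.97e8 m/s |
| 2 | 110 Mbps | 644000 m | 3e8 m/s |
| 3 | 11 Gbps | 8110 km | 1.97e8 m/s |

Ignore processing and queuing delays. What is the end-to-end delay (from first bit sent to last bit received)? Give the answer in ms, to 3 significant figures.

L = 51000 bits.
Transmission delays (L/R per hop): 0.000984556, 0.463636, 0.00463636 ms; sum = 0.469257 ms.
Propagation delays (d/s per hop): 25.8883, 2.14667, 41.1675 ms; sum = 69.2025 ms.
End-to-end = 69.7 ms.

69.7 ms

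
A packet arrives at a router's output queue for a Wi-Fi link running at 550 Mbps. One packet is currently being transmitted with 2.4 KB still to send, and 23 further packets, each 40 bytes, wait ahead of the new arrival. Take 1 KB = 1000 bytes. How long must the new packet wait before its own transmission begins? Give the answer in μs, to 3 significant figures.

Each queued packet: L/R = 320/550000000 = 0.581818 μs.
23 queued → 13.3818 μs.
Plus remaining 19200 bits of current packet: 34.9091 μs.
Queuing delay = 48.3 μs.

48.3 μs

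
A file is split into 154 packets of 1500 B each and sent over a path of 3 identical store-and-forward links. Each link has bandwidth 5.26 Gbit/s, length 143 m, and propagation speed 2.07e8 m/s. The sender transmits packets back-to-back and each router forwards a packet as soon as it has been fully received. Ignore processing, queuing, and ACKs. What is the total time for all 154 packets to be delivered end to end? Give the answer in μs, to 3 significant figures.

Per-hop transmission t_tx = L/R = 12000/5260000000 = 2.28137 μs.
Per-hop propagation t_prop = 143/2.07e+08 = 0.690821 μs.
Pipeline fill: first packet needs 3·t_tx to clear all hops; remaining 153 packets each add one t_tx.
Total = (3+154-1)·t_tx + 3·t_prop = 156·2.28137 + 3·0.690821 = 358 μs.

358 μs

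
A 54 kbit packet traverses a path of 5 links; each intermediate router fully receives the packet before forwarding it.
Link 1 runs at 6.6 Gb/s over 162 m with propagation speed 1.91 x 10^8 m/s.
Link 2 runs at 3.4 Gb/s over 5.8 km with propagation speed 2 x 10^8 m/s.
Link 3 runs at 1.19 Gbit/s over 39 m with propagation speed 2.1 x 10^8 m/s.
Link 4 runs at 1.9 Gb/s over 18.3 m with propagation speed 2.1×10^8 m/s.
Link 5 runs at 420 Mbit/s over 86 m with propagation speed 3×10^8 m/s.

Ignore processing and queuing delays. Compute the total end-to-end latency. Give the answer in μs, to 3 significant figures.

L = 54000 bits.
Transmission delays (L/R per hop): 8.18182, 15.8824, 45.3782, 28.4211, 128.571 μs; sum = 226.435 μs.
Propagation delays (d/s per hop): 0.848168, 29, 0.185714, 0.0871429, 0.286667 μs; sum = 30.4077 μs.
End-to-end = 257 μs.

257 μs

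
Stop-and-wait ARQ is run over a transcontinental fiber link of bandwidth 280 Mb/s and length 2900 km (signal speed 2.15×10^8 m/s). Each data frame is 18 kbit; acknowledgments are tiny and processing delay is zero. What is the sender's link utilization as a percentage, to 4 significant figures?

0.2377 %

t_tx = L/R = 18000/280000000 = 6.42857e-05 s.
t_prop = 2900000/215000000 = 0.0134884 s; RTT = 0.0269767 s.
Cycle = t_tx + RTT = 0.027041 s.
Utilization = t_tx / cycle = 6.42857e-05/0.027041 = 0.2377 %.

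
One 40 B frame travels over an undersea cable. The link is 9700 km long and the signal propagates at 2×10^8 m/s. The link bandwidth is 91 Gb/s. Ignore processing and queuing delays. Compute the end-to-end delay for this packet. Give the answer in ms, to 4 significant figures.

48.50 ms

L = 40 × 8 = 320 bits.
Transmission delay = L/R = 320 / 91000000000 = 3.51648e-06 ms.
Propagation delay = d/s = 9700000 m / 200000000 m/s = 48.5 ms.
Total = 48.50 ms.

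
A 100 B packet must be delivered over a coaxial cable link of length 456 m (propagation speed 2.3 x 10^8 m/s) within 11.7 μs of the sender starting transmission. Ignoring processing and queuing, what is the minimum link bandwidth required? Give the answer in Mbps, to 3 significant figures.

L = 800 bits.
Propagation delay = 456 / 2.3e+08 = 1.98261 μs.
Transmission budget = 11.7 − 1.98261 = 9.71739 μs.
R ≥ L / t_tx = 800 bits / 9.71739e-06 s = 82.3 Mbps.

82.3 Mbps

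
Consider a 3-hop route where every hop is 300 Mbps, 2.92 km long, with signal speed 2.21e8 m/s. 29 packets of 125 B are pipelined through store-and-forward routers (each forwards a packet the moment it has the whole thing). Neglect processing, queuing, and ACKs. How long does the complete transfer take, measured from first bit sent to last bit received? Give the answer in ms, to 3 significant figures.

Per-hop transmission t_tx = L/R = 1000/300000000 = 0.00333333 ms.
Per-hop propagation t_prop = 2920/221000000 = 0.0132127 ms.
Pipeline fill: first packet needs 3·t_tx to clear all hops; remaining 28 packets each add one t_tx.
Total = (3+29-1)·t_tx + 3·t_prop = 31·0.00333333 + 3·0.0132127 = 0.143 ms.

0.143 ms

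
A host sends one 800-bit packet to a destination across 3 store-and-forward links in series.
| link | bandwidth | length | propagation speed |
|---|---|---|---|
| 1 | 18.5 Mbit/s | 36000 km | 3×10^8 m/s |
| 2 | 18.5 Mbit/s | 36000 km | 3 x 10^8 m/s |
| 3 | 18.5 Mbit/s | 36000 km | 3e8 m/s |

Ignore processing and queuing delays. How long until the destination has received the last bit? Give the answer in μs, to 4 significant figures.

Transmission delay per hop = L/R = 800/18500000 = 43.2432 μs; 3 hops → 129.73 μs.
Propagation delays (d/s per hop): 120000, 120000, 120000 μs; sum = 360000 μs.
End-to-end = 360100 μs.

360100 μs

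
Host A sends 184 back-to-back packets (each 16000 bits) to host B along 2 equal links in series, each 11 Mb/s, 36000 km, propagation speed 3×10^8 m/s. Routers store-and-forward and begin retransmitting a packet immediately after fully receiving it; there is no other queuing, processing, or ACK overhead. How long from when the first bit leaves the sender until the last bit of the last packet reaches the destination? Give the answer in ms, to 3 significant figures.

Per-hop transmission t_tx = L/R = 16000/11000000 = 1.45455 ms.
Per-hop propagation t_prop = 36000000/300000000 = 120 ms.
Pipeline fill: first packet needs 2·t_tx to clear all hops; remaining 183 packets each add one t_tx.
Total = (2+184-1)·t_tx + 2·t_prop = 185·1.45455 + 2·120 = 509 ms.

509 ms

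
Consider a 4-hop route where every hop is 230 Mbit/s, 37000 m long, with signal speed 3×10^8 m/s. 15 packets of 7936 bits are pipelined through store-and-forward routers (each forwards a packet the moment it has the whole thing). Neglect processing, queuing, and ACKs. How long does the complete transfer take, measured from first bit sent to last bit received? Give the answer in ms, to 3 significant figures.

Per-hop transmission t_tx = L/R = 7936/230000000 = 0.0345043 ms.
Per-hop propagation t_prop = 37000/300000000 = 0.123333 ms.
Pipeline fill: first packet needs 4·t_tx to clear all hops; remaining 14 packets each add one t_tx.
Total = (4+15-1)·t_tx + 4·t_prop = 18·0.0345043 + 4·0.123333 = 1.11 ms.

1.11 ms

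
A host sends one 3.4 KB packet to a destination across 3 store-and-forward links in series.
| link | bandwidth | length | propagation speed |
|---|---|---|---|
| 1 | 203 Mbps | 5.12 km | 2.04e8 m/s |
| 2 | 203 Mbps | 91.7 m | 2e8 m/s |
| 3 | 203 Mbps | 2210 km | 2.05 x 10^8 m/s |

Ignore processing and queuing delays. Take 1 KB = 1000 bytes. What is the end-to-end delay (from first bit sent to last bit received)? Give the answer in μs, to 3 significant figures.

11200 μs

L = 27200 bits.
Transmission delay per hop = L/R = 27200/203000000 = 133.99 μs; 3 hops → 401.97 μs.
Propagation delays (d/s per hop): 25.098, 0.4585, 10780.5 μs; sum = 10806 μs.
End-to-end = 11200 μs.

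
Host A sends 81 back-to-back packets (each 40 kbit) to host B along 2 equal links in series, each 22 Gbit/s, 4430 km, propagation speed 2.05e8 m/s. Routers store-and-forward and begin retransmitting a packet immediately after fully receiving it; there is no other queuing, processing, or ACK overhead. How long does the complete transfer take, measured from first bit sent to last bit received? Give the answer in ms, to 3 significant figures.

Per-hop transmission t_tx = L/R = 40000/22000000000 = 0.00181818 ms.
Per-hop propagation t_prop = 4430000/2.05e+08 = 21.6098 ms.
Pipeline fill: first packet needs 2·t_tx to clear all hops; remaining 80 packets each add one t_tx.
Total = (2+81-1)·t_tx + 2·t_prop = 82·0.00181818 + 2·21.6098 = 43.4 ms.

43.4 ms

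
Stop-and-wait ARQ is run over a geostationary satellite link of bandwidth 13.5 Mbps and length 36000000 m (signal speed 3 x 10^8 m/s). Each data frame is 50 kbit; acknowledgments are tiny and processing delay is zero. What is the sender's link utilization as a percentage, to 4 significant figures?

t_tx = L/R = 50000/13500000 = 0.0037037 s.
t_prop = 36000000/300000000 = 0.12 s; RTT = 0.24 s.
Cycle = t_tx + RTT = 0.243704 s.
Utilization = t_tx / cycle = 0.0037037/0.243704 = 1.520 %.

1.520 %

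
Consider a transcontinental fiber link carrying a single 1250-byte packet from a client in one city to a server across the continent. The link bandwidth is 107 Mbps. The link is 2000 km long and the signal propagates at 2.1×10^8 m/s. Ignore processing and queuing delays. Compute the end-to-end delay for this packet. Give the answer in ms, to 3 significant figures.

9.62 ms

L = 1250 × 8 = 10000 bits.
Transmission delay = L/R = 10000 / 107000000 = 0.0934579 ms.
Propagation delay = d/s = 2000000 m / 210000000 m/s = 9.52381 ms.
Total = 9.62 ms.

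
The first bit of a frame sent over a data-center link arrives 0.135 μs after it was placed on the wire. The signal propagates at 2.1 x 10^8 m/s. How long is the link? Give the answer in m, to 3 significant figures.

28.4 m

d = s × t_prop = 210000000 × 1.35e-07 = 28.4 m.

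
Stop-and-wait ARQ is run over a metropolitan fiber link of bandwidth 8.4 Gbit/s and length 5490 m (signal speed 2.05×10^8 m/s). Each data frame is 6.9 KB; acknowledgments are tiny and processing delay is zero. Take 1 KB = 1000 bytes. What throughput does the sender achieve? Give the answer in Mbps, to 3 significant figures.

t_tx = L/R = 55200/8400000000 = 6.57143e-06 s.
t_prop = 5490/2.05e+08 = 2.67805e-05 s; RTT = 5.3561e-05 s.
Cycle = t_tx + RTT = 6.01324e-05 s.
Throughput = L / cycle = 55200 / 6.01324e-05 = 918 Mbps.

918 Mbps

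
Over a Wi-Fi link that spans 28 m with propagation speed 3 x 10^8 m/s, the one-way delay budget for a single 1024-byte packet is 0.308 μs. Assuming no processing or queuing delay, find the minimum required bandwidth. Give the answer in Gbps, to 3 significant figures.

38.2 Gbps

L = 8192 bits.
Propagation delay = 28 / 300000000 = 0.0933333 μs.
Transmission budget = 0.308 − 0.0933333 = 0.214667 μs.
R ≥ L / t_tx = 8192 bits / 2.14667e-07 s = 38.2 Gbps.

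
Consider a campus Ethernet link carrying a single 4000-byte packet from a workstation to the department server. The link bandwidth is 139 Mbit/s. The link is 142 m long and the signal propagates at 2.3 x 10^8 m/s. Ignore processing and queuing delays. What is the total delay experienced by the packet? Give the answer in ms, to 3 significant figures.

0.231 ms

L = 4000 × 8 = 32000 bits.
Transmission delay = L/R = 32000 / 139000000 = 0.230216 ms.
Propagation delay = d/s = 142 m / 2.3e+08 m/s = 0.000617391 ms.
Total = 0.231 ms.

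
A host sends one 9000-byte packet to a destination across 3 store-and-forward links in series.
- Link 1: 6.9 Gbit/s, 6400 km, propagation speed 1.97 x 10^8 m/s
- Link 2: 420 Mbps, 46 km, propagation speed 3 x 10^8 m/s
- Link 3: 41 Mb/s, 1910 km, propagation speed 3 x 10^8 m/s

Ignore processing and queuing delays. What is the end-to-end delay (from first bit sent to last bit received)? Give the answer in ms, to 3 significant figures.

40.9 ms

L = 9000 × 8 = 72000 bits.
Transmission delays (L/R per hop): 0.0104348, 0.171429, 1.7561 ms; sum = 1.93796 ms.
Propagation delays (d/s per hop): 32.4873, 0.153333, 6.36667 ms; sum = 39.0073 ms.
End-to-end = 40.9 ms.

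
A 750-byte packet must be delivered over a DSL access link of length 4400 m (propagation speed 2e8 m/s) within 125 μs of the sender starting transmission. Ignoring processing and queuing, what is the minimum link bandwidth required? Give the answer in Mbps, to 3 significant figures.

58.3 Mbps

L = 6000 bits.
Propagation delay = 4400 / 200000000 = 22 μs.
Transmission budget = 125 − 22 = 103 μs.
R ≥ L / t_tx = 6000 bits / 0.000103 s = 58.3 Mbps.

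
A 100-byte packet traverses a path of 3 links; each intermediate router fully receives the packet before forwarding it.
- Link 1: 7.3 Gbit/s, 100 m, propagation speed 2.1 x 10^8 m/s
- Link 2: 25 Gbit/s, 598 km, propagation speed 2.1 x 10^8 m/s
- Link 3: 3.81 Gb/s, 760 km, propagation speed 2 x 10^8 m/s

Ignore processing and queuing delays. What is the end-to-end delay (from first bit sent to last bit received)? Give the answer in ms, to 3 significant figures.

6.65 ms

L = 100 × 8 = 800 bits.
Transmission delays (L/R per hop): 0.000109589, 3.2e-05, 0.000209974 ms; sum = 0.000351563 ms.
Propagation delays (d/s per hop): 0.00047619, 2.84762, 3.8 ms; sum = 6.6481 ms.
End-to-end = 6.65 ms.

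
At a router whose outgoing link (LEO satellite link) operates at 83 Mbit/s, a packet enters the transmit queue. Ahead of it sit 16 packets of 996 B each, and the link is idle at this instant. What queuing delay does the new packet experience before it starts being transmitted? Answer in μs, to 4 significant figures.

1536 μs

Each queued packet: L/R = 7968/83000000 = 96 μs.
16 queued → 1536 μs.
Queuing delay = 1536 μs.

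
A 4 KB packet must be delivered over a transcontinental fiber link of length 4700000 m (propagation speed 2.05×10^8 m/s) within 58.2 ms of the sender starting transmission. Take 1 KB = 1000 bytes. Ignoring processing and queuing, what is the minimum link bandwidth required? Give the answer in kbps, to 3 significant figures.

907 kbps

L = 32000 bits.
Propagation delay = 4700000 / 2.05e+08 = 22.9268 ms.
Transmission budget = 58.2 − 22.9268 = 35.2732 ms.
R ≥ L / t_tx = 32000 bits / 0.0352732 s = 907 kbps.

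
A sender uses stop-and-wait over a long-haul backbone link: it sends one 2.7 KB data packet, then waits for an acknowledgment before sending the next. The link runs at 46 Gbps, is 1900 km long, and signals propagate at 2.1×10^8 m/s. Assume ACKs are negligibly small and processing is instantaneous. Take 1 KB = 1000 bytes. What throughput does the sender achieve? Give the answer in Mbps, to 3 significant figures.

t_tx = L/R = 21600/46000000000 = 4.69565e-07 s.
t_prop = 1900000/210000000 = 0.00904762 s; RTT = 0.0180952 s.
Cycle = t_tx + RTT = 0.0180957 s.
Throughput = L / cycle = 21600 / 0.0180957 = 1.19 Mbps.

1.19 Mbps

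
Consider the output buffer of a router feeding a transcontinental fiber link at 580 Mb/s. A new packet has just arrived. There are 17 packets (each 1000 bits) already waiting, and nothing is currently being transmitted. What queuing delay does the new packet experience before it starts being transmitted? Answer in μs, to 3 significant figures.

29.3 μs

Each queued packet: L/R = 1000/580000000 = 1.72414 μs.
17 queued → 29.3103 μs.
Queuing delay = 29.3 μs.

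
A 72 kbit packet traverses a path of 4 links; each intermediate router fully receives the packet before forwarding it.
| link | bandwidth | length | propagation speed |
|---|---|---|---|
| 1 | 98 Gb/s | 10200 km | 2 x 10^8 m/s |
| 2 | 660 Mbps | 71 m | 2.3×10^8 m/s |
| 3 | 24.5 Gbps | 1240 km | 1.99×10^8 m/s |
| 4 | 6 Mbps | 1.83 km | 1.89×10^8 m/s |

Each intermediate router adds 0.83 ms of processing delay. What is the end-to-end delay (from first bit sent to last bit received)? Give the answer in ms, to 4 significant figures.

L = 72000 bits.
Transmission delays (L/R per hop): 0.000734694, 0.109091, 0.00293878, 12 ms; sum = 12.1128 ms.
Propagation delays (d/s per hop): 51, 0.000308696, 6.23116, 0.00968254 ms; sum = 57.2411 ms.
Processing at 3 router(s): 3 × 0.83 ms = 2.49 ms.
End-to-end = 71.84 ms.

71.84 ms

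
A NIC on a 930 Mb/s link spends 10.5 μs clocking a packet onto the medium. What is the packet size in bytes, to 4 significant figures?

1221 bytes

L = R × t_tx = 930000000 b/s × 1.05e-05 s = 9765 bits.
In bytes: 9765 / 8 = 1221 bytes.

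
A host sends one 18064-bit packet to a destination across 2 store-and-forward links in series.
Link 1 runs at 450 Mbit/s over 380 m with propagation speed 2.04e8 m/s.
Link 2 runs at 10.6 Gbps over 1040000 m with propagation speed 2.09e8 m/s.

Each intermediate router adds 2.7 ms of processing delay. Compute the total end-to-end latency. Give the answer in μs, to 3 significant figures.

Transmission delays (L/R per hop): 40.1422, 1.70415 μs; sum = 41.8464 μs.
Propagation delays (d/s per hop): 1.86275, 4976.08 μs; sum = 4977.94 μs.
Processing at 1 router(s): 1 × 2.7 ms = 2700 μs.
End-to-end = 7720 μs.

7720 μs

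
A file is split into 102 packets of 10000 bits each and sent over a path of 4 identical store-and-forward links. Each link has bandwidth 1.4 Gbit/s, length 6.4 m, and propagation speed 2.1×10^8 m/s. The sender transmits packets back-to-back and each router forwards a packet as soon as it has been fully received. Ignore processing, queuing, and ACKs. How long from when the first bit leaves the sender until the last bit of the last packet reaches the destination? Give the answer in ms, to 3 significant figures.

0.750 ms

Per-hop transmission t_tx = L/R = 10000/1400000000 = 0.00714286 ms.
Per-hop propagation t_prop = 6.4/210000000 = 3.04762e-05 ms.
Pipeline fill: first packet needs 4·t_tx to clear all hops; remaining 101 packets each add one t_tx.
Total = (4+102-1)·t_tx + 4·t_prop = 105·0.00714286 + 4·3.04762e-05 = 0.750 ms.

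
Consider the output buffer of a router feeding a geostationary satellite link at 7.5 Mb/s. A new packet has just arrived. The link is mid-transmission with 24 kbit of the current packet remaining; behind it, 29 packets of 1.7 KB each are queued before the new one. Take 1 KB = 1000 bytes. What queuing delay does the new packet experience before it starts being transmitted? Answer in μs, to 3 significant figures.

55800 μs

Each queued packet: L/R = 13600/7500000 = 1813.33 μs.
29 queued → 52586.7 μs.
Plus remaining 24000 bits of current packet: 3200 μs.
Queuing delay = 55800 μs.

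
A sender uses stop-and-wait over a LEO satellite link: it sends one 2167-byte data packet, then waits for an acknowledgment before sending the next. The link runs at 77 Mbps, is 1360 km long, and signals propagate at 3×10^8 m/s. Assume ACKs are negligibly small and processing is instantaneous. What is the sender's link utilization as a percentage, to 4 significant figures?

t_tx = L/R = 17336/77000000 = 0.000225143 s.
t_prop = 1360000/300000000 = 0.00453333 s; RTT = 0.00906667 s.
Cycle = t_tx + RTT = 0.00929181 s.
Utilization = t_tx / cycle = 0.000225143/0.00929181 = 2.423 %.

2.423 %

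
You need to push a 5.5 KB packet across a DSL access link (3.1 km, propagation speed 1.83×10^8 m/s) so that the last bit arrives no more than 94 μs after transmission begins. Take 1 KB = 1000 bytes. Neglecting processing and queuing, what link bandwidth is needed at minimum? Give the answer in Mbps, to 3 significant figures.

L = 44000 bits.
Propagation delay = 3100 / 183000000 = 16.9399 μs.
Transmission budget = 94 − 16.9399 = 77.0601 μs.
R ≥ L / t_tx = 44000 bits / 7.70601e-05 s = 571 Mbps.

571 Mbps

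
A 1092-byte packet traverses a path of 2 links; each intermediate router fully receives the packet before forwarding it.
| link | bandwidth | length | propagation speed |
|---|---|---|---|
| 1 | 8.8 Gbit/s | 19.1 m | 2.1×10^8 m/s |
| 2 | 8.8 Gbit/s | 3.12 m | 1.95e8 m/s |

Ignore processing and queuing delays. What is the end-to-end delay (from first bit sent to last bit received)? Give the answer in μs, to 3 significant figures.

2.09 μs

L = 1092 × 8 = 8736 bits.
Transmission delay per hop = L/R = 8736/8800000000 = 0.992727 μs; 2 hops → 1.98545 μs.
Propagation delays (d/s per hop): 0.0909524, 0.016 μs; sum = 0.106952 μs.
End-to-end = 2.09 μs.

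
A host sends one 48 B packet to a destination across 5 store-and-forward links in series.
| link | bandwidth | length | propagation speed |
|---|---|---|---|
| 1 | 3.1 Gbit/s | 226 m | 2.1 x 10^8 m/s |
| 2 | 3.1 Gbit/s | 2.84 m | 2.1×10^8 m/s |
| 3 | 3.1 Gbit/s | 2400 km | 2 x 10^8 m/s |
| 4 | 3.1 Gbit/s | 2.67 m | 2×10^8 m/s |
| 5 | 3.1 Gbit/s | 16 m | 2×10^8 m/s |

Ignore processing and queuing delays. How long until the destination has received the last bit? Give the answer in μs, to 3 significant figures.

L = 48 × 8 = 384 bits.
Transmission delay per hop = L/R = 384/3100000000 = 0.123871 μs; 5 hops → 0.619355 μs.
Propagation delays (d/s per hop): 1.07619, 0.0135238, 12000, 0.01335, 0.08 μs; sum = 12001.2 μs.
End-to-end = 12000 μs.

12000 μs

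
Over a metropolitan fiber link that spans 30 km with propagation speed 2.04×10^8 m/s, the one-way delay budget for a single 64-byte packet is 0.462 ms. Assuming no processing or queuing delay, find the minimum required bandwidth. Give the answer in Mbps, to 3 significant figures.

L = 512 bits.
Propagation delay = 30000 / 204000000 = 0.147059 ms.
Transmission budget = 0.462 − 0.147059 = 0.314941 ms.
R ≥ L / t_tx = 512 bits / 0.000314941 s = 1.63 Mbps.

1.63 Mbps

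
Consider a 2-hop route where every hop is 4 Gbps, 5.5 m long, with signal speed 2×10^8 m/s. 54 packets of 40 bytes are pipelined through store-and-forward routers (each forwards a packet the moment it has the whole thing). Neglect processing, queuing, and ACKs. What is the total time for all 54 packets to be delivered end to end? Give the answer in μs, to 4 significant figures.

4.455 μs

Per-hop transmission t_tx = L/R = 320/4000000000 = 0.08 μs.
Per-hop propagation t_prop = 5.5/200000000 = 0.0275 μs.
Pipeline fill: first packet needs 2·t_tx to clear all hops; remaining 53 packets each add one t_tx.
Total = (2+54-1)·t_tx + 2·t_prop = 55·0.08 + 2·0.0275 = 4.455 μs.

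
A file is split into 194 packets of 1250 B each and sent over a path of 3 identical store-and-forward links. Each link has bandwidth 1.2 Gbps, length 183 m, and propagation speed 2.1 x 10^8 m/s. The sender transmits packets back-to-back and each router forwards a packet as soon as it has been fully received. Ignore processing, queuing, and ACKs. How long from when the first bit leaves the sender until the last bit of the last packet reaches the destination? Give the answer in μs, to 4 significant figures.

Per-hop transmission t_tx = L/R = 10000/1200000000 = 8.33333 μs.
Per-hop propagation t_prop = 183/210000000 = 0.871429 μs.
Pipeline fill: first packet needs 3·t_tx to clear all hops; remaining 193 packets each add one t_tx.
Total = (3+194-1)·t_tx + 3·t_prop = 196·8.33333 + 3·0.871429 = 1636 μs.

1636 μs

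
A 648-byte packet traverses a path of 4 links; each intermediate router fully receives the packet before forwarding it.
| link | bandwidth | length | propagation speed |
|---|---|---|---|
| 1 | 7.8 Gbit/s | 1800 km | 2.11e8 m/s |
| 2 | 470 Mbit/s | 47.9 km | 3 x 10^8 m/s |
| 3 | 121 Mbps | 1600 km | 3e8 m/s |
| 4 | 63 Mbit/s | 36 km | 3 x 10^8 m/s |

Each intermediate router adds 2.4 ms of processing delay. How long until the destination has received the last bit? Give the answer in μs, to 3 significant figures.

21500 μs

L = 648 × 8 = 5184 bits.
Transmission delays (L/R per hop): 0.664615, 11.0298, 42.843, 82.2857 μs; sum = 136.823 μs.
Propagation delays (d/s per hop): 8530.81, 159.667, 5333.33, 120 μs; sum = 14143.8 μs.
Processing at 3 router(s): 3 × 2.4 ms = 7200 μs.
End-to-end = 21500 μs.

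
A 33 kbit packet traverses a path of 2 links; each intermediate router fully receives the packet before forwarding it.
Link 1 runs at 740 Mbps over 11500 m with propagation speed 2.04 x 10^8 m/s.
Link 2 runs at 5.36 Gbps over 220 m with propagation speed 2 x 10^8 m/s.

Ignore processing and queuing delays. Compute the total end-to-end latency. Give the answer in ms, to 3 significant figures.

0.108 ms

L = 33000 bits.
Transmission delays (L/R per hop): 0.0445946, 0.00615672 ms; sum = 0.0507513 ms.
Propagation delays (d/s per hop): 0.0563725, 0.0011 ms; sum = 0.0574725 ms.
End-to-end = 0.108 ms.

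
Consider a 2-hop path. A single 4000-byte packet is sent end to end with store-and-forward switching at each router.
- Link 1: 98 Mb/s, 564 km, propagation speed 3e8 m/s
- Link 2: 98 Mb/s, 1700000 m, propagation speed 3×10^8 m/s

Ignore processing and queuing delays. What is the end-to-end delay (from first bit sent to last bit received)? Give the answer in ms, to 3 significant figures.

L = 4000 × 8 = 32000 bits.
Transmission delay per hop = L/R = 32000/98000000 = 0.326531 ms; 2 hops → 0.653061 ms.
Propagation delays (d/s per hop): 1.88, 5.66667 ms; sum = 7.54667 ms.
End-to-end = 8.20 ms.

8.20 ms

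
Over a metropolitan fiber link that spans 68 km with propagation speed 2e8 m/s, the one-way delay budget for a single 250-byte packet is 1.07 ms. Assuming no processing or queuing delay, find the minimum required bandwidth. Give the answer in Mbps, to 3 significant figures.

2.74 Mbps

L = 2000 bits.
Propagation delay = 68000 / 200000000 = 0.34 ms.
Transmission budget = 1.07 − 0.34 = 0.73 ms.
R ≥ L / t_tx = 2000 bits / 0.00073 s = 2.74 Mbps.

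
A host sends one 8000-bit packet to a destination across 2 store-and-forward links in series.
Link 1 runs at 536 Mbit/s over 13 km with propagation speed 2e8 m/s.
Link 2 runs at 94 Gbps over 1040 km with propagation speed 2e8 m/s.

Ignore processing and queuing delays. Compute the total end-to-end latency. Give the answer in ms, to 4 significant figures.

5.280 ms

Transmission delays (L/R per hop): 0.0149254, 8.51064e-05 ms; sum = 0.0150105 ms.
Propagation delays (d/s per hop): 0.065, 5.2 ms; sum = 5.265 ms.
End-to-end = 5.280 ms.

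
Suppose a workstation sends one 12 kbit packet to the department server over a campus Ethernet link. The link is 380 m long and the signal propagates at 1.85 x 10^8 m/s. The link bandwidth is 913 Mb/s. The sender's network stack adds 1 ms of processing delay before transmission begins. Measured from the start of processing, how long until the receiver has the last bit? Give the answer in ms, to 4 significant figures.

L = 12000 bits.
Transmission delay = L/R = 12000 / 913000000 = 0.0131435 ms.
Propagation delay = d/s = 380 m / 185000000 m/s = 0.00205405 ms.
Plus processing delay 1 ms = 1 ms.
Total = 1.015 ms.

1.015 ms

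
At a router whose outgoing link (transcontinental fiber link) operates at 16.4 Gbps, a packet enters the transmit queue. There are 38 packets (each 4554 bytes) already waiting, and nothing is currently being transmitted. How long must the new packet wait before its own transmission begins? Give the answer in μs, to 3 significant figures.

Each queued packet: L/R = 36432/1.64e+10 = 2.22146 μs.
38 queued → 84.4156 μs.
Queuing delay = 84.4 μs.

84.4 μs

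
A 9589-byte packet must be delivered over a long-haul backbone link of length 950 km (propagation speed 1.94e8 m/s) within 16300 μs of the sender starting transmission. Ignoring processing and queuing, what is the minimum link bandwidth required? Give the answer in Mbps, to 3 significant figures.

L = 76712 bits.
Propagation delay = 950000 / 194000000 = 4896.91 μs.
Transmission budget = 16300 − 4896.91 = 11403.1 μs.
R ≥ L / t_tx = 76712 bits / 0.0114031 s = 6.73 Mbps.

6.73 Mbps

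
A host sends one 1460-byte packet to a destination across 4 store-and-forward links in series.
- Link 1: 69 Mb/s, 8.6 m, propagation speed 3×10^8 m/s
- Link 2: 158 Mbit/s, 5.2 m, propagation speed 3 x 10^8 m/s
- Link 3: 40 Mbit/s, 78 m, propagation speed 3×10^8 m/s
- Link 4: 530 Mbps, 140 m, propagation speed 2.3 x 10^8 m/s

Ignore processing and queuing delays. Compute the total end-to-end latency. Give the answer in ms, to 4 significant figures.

L = 1460 × 8 = 11680 bits.
Transmission delays (L/R per hop): 0.169275, 0.0739241, 0.292, 0.0220377 ms; sum = 0.557237 ms.
Propagation delays (d/s per hop): 2.86667e-05, 1.73333e-05, 0.00026, 0.000608696 ms; sum = 0.000914696 ms.
End-to-end = 0.5582 ms.

0.5582 ms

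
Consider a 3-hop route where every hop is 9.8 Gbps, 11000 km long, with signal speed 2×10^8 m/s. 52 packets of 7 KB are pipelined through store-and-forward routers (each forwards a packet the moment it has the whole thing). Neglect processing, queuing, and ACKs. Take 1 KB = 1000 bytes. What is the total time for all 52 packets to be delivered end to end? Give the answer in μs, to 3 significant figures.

Per-hop transmission t_tx = L/R = 56000/9800000000 = 5.71429 μs.
Per-hop propagation t_prop = 11000000/200000000 = 55000 μs.
Pipeline fill: first packet needs 3·t_tx to clear all hops; remaining 51 packets each add one t_tx.
Total = (3+52-1)·t_tx + 3·t_prop = 54·5.71429 + 3·55000 = 165000 μs.

165000 μs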